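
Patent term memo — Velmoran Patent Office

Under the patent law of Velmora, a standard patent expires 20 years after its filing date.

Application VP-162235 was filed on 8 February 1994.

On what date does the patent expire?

Filing date + 20 years → 8 February 2014.

February 8, 2014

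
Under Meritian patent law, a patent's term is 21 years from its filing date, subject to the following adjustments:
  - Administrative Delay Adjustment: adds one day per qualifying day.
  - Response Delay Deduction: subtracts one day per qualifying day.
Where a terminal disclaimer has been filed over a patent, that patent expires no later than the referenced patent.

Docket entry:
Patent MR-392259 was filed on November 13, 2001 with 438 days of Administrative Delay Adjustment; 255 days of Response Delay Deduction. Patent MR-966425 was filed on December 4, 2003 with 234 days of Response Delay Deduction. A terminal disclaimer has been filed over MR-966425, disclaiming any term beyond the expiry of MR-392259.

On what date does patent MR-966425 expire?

2023-05-15

Natural term of MR-966425:
  Base: filing + 21 years → 4 December 2024.
  Response Delay Deduction: −234 days → 14 April 2024.
Expiry of referenced patent MR-392259:
  Base: filing + 21 years → 13 November 2022.
  Administrative Delay Adjustment: +438 days → 25 January 2024.
  Response Delay Deduction: −255 days → 15 May 2023.
Terminal disclaimer: MR-966425 expires on the earlier of 14 April 2024 and 15 May 2023.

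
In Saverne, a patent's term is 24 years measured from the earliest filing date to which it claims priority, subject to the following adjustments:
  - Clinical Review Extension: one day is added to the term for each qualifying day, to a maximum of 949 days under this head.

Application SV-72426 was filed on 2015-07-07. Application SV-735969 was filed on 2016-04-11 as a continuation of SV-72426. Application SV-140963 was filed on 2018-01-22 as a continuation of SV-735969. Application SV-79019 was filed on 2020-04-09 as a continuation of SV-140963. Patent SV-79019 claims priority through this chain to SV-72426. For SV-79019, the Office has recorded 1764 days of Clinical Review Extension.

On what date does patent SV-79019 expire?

Earliest priority filing: 7 July 2015.
Base term: 7 July 2015 + 24 years → 7 July 2039.
Clinical Review Extension: 1764 days claimed exceeds the 949-day cap, so +949 days → 10 February 2042.

February 10, 2042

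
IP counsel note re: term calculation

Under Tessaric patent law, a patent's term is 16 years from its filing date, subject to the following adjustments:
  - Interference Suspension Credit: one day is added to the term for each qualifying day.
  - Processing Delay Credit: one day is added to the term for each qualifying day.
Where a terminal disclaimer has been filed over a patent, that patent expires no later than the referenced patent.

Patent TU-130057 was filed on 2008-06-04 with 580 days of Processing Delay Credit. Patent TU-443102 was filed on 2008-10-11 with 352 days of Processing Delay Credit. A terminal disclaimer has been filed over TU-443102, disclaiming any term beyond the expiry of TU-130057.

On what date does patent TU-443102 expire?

September 28, 2025

Natural term of TU-443102:
  Base: filing + 16 years → 11 October 2024.
  Processing Delay Credit: +352 days → 28 September 2025.
Expiry of referenced patent TU-130057:
  Base: filing + 16 years → 4 June 2024.
  Processing Delay Credit: +580 days → 5 January 2026.
Terminal disclaimer: TU-443102 expires on the earlier of 28 September 2025 and 5 January 2026.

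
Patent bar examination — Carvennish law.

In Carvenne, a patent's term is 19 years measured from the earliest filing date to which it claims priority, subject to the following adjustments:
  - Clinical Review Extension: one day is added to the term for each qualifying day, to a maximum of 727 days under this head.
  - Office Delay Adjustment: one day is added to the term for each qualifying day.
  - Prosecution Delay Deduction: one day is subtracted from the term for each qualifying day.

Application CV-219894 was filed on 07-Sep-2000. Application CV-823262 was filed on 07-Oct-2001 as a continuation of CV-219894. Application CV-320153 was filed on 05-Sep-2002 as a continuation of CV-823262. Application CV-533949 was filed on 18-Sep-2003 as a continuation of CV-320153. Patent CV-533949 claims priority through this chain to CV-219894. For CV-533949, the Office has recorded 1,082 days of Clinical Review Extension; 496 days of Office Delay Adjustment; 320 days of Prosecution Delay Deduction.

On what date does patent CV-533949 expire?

Earliest priority filing: 7 September 2000.
Base term: 7 September 2000 + 19 years → 7 September 2019.
Clinical Review Extension: 1082 days claimed exceeds the 727-day cap, so +727 days → 3 September 2021.
Office Delay Adjustment: +496 days → 12 January 2023.
Prosecution Delay Deduction: −320 days → 26 February 2022.

2022-02-26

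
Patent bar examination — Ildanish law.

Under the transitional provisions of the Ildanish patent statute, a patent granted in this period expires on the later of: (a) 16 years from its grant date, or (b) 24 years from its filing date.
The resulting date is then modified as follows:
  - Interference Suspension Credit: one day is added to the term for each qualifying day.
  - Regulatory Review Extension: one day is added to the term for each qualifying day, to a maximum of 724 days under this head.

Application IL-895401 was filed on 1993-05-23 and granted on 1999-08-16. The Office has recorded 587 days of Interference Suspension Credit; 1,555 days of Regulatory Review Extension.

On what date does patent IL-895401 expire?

December 24, 2020

(a) grant + 16 years → 16 August 2015.
(b) filing + 24 years → 23 May 2017.
Later of the two: 23 May 2017.
Interference Suspension Credit: +587 days → 31 December 2018.
Regulatory Review Extension: 1555 days claimed exceeds the 724-day cap, so +724 days → 24 December 2020.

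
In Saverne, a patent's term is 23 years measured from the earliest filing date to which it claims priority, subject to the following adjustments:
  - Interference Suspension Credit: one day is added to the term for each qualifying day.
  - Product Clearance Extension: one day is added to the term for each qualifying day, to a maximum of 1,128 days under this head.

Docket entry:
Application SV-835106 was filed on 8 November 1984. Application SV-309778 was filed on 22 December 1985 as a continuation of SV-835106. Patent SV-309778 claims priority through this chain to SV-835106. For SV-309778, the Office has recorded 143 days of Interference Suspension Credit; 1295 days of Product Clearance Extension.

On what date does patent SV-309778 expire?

Earliest priority filing: 8 November 1984.
Base term: 8 November 1984 + 23 years → 8 November 2007.
Interference Suspension Credit: +143 days → 30 March 2008.
Product Clearance Extension: 1295 days claimed exceeds the 1128-day cap, so +1128 days → 2 May 2011.

May 2, 2011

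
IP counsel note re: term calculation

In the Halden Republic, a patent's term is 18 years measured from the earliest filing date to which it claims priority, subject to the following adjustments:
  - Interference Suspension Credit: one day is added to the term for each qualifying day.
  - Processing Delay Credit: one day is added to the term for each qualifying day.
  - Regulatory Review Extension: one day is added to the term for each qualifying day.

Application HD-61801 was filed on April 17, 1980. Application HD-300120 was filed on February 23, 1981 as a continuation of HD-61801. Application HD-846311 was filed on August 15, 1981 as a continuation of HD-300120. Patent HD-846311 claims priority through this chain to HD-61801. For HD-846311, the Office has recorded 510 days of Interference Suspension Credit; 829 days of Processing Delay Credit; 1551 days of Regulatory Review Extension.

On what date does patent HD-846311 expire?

2006-03-16

Earliest priority filing: 17 April 1980.
Base term: 17 April 1980 + 18 years → 17 April 1998.
Interference Suspension Credit: +510 days → 9 September 1999.
Processing Delay Credit: +829 days → 16 December 2001.
Regulatory Review Extension: +1551 days → 16 March 2006.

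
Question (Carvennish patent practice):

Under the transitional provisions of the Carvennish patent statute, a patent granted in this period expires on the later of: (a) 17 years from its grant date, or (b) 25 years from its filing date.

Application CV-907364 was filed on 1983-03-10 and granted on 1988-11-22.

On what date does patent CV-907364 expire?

2008-03-10

(a) grant + 17 years → 22 November 2005.
(b) filing + 25 years → 10 March 2008.
Later of the two: 10 March 2008.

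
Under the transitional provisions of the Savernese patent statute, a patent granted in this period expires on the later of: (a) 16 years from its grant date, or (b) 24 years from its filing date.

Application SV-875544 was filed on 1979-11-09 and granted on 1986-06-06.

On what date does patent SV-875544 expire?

(a) grant + 16 years → 6 June 2002.
(b) filing + 24 years → 9 November 2003.
Later of the two: 9 November 2003.

2003-11-09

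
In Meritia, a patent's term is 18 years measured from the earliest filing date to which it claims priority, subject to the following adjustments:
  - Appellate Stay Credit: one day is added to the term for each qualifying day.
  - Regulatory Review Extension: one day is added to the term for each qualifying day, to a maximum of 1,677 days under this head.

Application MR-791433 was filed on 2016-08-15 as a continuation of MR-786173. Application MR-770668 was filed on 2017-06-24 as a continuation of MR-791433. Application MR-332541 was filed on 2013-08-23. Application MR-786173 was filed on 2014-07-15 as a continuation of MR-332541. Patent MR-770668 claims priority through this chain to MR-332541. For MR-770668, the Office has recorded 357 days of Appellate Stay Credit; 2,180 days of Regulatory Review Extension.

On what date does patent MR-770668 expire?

Earliest priority filing: 23 August 2013.
Base term: 23 August 2013 + 18 years → 23 August 2031.
Appellate Stay Credit: +357 days → 14 August 2032.
Regulatory Review Extension: 2180 days claimed exceeds the 1677-day cap, so +1677 days → 18 March 2037.

2037-03-18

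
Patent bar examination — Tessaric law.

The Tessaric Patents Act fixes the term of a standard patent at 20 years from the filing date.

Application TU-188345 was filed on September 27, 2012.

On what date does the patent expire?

Filing date + 20 years → 27 September 2032.

September 27, 2032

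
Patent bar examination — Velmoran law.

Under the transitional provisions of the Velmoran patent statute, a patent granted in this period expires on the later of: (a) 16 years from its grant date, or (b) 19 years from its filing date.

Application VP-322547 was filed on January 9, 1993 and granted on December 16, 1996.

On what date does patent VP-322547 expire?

December 16, 2012

(a) grant + 16 years → 16 December 2012.
(b) filing + 19 years → 9 January 2012.
Later of the two: 16 December 2012.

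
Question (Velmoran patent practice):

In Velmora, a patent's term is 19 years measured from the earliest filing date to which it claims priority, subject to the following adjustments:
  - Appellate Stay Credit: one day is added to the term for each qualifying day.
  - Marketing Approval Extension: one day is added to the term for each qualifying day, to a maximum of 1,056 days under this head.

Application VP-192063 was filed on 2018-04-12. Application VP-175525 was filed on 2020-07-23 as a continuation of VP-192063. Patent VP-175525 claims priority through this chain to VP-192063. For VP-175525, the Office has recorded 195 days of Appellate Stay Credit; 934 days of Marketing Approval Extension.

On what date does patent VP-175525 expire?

2040-05-15

Earliest priority filing: 12 April 2018.
Base term: 12 April 2018 + 19 years → 12 April 2037.
Appellate Stay Credit: +195 days → 24 October 2037.
Marketing Approval Extension: 934 days (within the 1056-day cap) → +934 days → 15 May 2040.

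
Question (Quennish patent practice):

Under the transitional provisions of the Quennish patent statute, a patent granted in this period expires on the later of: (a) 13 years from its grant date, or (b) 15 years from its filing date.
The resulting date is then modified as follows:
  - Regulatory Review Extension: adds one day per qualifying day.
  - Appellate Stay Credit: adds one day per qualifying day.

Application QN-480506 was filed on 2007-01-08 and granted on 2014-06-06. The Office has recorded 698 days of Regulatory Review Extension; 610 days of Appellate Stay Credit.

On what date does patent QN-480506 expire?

January 4, 2031

(a) grant + 13 years → 6 June 2027.
(b) filing + 15 years → 8 January 2022.
Later of the two: 6 June 2027.
Regulatory Review Extension: +698 days → 4 May 2029.
Appellate Stay Credit: +610 days → 4 January 2031.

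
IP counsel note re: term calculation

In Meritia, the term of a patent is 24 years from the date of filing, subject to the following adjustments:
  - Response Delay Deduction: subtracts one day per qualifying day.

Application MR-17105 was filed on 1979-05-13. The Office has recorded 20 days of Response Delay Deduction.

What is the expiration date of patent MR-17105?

2003-04-23

Base term: filing date + 24 years → 13 May 2003.
Response Delay Deduction: −20 days → 23 April 2003.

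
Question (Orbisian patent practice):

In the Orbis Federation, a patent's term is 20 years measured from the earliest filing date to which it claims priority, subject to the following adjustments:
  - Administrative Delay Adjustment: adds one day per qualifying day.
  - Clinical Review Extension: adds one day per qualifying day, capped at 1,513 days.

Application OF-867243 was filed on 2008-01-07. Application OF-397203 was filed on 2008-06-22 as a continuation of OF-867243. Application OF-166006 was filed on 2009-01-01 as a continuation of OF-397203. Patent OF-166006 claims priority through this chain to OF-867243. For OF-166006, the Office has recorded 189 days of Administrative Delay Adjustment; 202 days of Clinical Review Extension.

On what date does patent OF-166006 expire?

Earliest priority filing: 7 January 2008.
Base term: 7 January 2008 + 20 years → 7 January 2028.
Administrative Delay Adjustment: +189 days → 14 July 2028.
Clinical Review Extension: 202 days (within the 1513-day cap) → +202 days → 1 February 2029.

February 1, 2029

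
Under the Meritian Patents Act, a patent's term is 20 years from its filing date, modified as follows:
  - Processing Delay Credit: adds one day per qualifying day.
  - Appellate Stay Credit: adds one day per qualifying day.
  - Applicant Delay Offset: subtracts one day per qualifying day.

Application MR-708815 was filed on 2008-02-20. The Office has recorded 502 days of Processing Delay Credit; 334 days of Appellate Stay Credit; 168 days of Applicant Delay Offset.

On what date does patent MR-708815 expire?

Base term: filing date + 20 years → 20 February 2028.
Processing Delay Credit: +502 days → 6 July 2029.
Appellate Stay Credit: +334 days → 5 June 2030.
Applicant Delay Offset: −168 days → 19 December 2029.

December 19, 2029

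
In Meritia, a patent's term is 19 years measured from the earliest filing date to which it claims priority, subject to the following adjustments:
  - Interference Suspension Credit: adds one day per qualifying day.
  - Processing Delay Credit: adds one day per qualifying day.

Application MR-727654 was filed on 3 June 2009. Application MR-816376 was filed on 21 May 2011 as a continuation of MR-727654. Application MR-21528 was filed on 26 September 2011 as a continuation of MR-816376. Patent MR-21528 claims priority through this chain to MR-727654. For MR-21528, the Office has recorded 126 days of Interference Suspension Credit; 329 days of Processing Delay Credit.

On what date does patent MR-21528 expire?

Earliest priority filing: 3 June 2009.
Base term: 3 June 2009 + 19 years → 3 June 2028.
Interference Suspension Credit: +126 days → 7 October 2028.
Processing Delay Credit: +329 days → 1 September 2029.

2029-09-01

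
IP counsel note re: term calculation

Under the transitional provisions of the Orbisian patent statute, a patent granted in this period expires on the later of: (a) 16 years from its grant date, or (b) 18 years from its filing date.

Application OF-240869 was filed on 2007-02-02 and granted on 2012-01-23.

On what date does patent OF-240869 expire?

January 23, 2028

(a) grant + 16 years → 23 January 2028.
(b) filing + 18 years → 2 February 2025.
Later of the two: 23 January 2028.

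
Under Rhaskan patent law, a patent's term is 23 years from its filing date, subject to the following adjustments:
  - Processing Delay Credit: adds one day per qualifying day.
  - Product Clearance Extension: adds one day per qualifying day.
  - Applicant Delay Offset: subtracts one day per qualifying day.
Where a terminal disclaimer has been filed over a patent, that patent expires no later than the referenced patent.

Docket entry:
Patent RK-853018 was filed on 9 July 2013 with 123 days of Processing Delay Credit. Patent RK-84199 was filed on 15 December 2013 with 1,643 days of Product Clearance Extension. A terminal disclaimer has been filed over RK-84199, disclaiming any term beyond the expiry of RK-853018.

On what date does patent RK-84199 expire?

Natural term of RK-84199:
  Base: filing + 23 years → 15 December 2036.
  Product Clearance Extension: +1643 days → 15 June 2041.
Expiry of referenced patent RK-853018:
  Base: filing + 23 years → 9 July 2036.
  Processing Delay Credit: +123 days → 9 November 2036.
Terminal disclaimer: RK-84199 expires on the earlier of 15 June 2041 and 9 November 2036.

November 9, 2036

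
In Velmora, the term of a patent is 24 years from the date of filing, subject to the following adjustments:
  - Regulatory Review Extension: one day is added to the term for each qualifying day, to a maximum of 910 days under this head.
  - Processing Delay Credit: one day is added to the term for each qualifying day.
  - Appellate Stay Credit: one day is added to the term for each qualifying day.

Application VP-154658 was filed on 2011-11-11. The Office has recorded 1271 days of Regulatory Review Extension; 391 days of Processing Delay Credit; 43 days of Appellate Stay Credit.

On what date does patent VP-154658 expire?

2039-07-17

Base term: filing date + 24 years → 11 November 2035.
Regulatory Review Extension: 1271 days claimed exceeds the 910-day cap, so +910 days → 9 May 2038.
Processing Delay Credit: +391 days → 4 June 2039.
Appellate Stay Credit: +43 days → 17 July 2039.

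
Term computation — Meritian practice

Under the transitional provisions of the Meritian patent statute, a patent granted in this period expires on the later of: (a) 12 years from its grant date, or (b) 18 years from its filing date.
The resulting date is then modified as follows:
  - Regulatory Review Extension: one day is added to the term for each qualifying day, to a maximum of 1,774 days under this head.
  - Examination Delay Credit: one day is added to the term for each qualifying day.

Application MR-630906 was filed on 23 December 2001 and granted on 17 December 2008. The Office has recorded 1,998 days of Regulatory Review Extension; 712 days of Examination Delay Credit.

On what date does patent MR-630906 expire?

(a) grant + 12 years → 17 December 2020.
(b) filing + 18 years → 23 December 2019.
Later of the two: 17 December 2020.
Regulatory Review Extension: 1998 days claimed exceeds the 1774-day cap, so +1774 days → 26 October 2025.
Examination Delay Credit: +712 days → 8 October 2027.

October 8, 2027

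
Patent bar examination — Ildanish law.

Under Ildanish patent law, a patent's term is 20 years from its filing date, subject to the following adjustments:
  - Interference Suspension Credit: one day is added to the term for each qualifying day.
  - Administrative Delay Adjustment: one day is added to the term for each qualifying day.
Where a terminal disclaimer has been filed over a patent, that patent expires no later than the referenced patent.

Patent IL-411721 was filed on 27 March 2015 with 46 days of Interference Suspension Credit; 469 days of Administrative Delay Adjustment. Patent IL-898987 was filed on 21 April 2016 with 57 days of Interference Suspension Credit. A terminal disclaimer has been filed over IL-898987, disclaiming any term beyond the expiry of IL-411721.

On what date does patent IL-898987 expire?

Natural term of IL-898987:
  Base: filing + 20 years → 21 April 2036.
  Interference Suspension Credit: +57 days → 17 June 2036.
Expiry of referenced patent IL-411721:
  Base: filing + 20 years → 27 March 2035.
  Interference Suspension Credit: +46 days → 12 May 2035.
  Administrative Delay Adjustment: +469 days → 23 August 2036.
Terminal disclaimer: IL-898987 expires on the earlier of 17 June 2036 and 23 August 2036.

June 17, 2036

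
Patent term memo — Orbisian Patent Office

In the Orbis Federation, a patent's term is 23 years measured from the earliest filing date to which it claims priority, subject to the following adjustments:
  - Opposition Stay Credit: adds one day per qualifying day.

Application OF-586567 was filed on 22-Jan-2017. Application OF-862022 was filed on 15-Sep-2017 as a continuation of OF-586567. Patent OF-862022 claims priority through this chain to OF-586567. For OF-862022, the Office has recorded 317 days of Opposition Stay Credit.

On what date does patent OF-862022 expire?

Earliest priority filing: 22 January 2017.
Base term: 22 January 2017 + 23 years → 22 January 2040.
Opposition Stay Credit: +317 days → 4 December 2040.

2040-12-04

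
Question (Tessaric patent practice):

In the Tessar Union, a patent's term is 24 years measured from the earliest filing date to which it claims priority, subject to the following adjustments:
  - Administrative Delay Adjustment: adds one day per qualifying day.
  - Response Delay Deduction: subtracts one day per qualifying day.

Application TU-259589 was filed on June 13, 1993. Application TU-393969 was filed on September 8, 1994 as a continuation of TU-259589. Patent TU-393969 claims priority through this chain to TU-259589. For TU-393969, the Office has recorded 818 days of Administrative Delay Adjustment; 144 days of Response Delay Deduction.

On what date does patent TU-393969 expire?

2019-04-18

Earliest priority filing: 13 June 1993.
Base term: 13 June 1993 + 24 years → 13 June 2017.
Administrative Delay Adjustment: +818 days → 9 September 2019.
Response Delay Deduction: −144 days → 18 April 2019.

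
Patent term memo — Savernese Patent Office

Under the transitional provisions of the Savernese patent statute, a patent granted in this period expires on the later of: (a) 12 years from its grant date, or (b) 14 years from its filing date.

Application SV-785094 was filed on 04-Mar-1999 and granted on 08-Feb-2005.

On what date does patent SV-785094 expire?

(a) grant + 12 years → 8 February 2017.
(b) filing + 14 years → 4 March 2013.
Later of the two: 8 February 2017.

2017-02-08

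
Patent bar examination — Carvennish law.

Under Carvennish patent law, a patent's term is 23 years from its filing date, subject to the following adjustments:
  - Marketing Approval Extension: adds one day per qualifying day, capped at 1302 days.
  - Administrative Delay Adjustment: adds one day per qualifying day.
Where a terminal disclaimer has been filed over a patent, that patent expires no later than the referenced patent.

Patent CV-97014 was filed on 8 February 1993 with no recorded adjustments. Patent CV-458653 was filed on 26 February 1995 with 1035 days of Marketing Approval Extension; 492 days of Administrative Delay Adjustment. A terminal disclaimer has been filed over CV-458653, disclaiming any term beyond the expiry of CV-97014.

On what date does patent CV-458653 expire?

Natural term of CV-458653:
  Base: filing + 23 years → 26 February 2018.
  Marketing Approval Extension: 1035 days (within the 1302-day cap) → +1035 days → 27 December 2020.
  Administrative Delay Adjustment: +492 days → 3 May 2022.
Expiry of referenced patent CV-97014:
  Base: filing + 23 years → 8 February 2016.
Terminal disclaimer: CV-458653 expires on the earlier of 3 May 2022 and 8 February 2016.

February 8, 2016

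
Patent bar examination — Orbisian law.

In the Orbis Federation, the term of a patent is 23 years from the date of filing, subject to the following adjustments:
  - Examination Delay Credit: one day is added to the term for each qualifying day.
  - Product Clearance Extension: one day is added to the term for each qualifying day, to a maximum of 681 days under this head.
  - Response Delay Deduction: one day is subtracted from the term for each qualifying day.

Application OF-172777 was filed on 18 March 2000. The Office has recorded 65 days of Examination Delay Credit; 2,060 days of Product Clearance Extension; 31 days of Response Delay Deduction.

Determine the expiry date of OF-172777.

March 2, 2025

Base term: filing date + 23 years → 18 March 2023.
Examination Delay Credit: +65 days → 22 May 2023.
Product Clearance Extension: 2060 days claimed exceeds the 681-day cap, so +681 days → 2 April 2025.
Response Delay Deduction: −31 days → 2 March 2025.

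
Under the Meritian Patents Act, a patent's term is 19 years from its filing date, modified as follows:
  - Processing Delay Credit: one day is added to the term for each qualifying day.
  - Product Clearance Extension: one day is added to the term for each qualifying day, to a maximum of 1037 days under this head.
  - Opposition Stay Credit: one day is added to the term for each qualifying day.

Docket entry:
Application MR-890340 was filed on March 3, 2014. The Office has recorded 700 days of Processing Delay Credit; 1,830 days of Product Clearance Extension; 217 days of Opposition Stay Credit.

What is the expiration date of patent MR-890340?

July 9, 2038

Base term: filing date + 19 years → 3 March 2033.
Processing Delay Credit: +700 days → 1 February 2035.
Product Clearance Extension: 1830 days claimed exceeds the 1037-day cap, so +1037 days → 4 December 2037.
Opposition Stay Credit: +217 days → 9 July 2038.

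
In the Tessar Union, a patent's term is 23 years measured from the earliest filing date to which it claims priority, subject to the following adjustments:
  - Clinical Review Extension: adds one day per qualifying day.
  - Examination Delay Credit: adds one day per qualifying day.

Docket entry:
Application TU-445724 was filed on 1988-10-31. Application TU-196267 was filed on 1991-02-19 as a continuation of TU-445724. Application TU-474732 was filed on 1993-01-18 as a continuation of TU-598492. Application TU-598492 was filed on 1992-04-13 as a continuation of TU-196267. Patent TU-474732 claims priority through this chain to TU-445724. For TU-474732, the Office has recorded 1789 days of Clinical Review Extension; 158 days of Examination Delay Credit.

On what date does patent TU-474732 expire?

February 28, 2017

Earliest priority filing: 31 October 1988.
Base term: 31 October 1988 + 23 years → 31 October 2011.
Clinical Review Extension: +1789 days → 23 September 2016.
Examination Delay Credit: +158 days → 28 February 2017.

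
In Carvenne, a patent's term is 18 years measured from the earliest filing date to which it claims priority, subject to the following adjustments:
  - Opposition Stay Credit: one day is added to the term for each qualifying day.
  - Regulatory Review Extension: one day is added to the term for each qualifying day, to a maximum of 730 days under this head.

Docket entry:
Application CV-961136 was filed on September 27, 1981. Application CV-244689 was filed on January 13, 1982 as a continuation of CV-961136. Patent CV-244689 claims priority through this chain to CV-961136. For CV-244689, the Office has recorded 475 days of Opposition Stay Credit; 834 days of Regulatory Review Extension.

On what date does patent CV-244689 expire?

Earliest priority filing: 27 September 1981.
Base term: 27 September 1981 + 18 years → 27 September 1999.
Opposition Stay Credit: +475 days → 14 January 2001.
Regulatory Review Extension: 834 days claimed exceeds the 730-day cap, so +730 days → 14 January 2003.

2003-01-14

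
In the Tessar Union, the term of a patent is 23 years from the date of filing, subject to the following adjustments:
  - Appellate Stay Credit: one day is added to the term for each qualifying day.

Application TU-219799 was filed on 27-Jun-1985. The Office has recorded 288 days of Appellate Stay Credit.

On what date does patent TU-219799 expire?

April 11, 2009

Base term: filing date + 23 years → 27 June 2008.
Appellate Stay Credit: +288 days → 11 April 2009.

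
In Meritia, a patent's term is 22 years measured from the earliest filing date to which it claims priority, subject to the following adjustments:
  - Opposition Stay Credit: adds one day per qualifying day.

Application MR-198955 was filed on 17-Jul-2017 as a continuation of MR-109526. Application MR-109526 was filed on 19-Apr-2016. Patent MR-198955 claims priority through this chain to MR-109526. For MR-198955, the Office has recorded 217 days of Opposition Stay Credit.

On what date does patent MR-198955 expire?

Earliest priority filing: 19 April 2016.
Base term: 19 April 2016 + 22 years → 19 April 2038.
Opposition Stay Credit: +217 days → 22 November 2038.

2038-11-22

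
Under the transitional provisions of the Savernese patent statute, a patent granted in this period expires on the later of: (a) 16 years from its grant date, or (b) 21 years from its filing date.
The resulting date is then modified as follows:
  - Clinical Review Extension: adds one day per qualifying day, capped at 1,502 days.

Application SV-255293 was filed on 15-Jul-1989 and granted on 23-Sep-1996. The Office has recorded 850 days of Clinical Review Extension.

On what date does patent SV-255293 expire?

January 21, 2015

(a) grant + 16 years → 23 September 2012.
(b) filing + 21 years → 15 July 2010.
Later of the two: 23 September 2012.
Clinical Review Extension: 850 days (within the 1502-day cap) → +850 days → 21 January 2015.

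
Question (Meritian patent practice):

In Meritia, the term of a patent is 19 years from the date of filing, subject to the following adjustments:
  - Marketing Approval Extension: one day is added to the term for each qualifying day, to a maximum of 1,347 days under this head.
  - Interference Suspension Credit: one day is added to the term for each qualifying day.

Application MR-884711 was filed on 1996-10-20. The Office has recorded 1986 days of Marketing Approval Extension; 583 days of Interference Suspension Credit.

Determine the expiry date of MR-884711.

Base term: filing date + 19 years → 20 October 2015.
Marketing Approval Extension: 1986 days claimed exceeds the 1347-day cap, so +1347 days → 28 June 2019.
Interference Suspension Credit: +583 days → 31 January 2021.

2021-01-31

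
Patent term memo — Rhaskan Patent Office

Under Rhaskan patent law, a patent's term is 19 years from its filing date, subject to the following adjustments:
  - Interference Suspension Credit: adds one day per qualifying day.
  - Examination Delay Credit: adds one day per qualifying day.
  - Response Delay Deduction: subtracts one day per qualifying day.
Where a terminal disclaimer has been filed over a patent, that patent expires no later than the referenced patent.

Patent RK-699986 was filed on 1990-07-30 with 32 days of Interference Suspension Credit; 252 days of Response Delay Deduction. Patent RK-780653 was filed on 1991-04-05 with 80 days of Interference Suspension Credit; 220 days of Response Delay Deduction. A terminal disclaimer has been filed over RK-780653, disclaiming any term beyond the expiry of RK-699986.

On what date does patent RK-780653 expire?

2008-12-22

Natural term of RK-780653:
  Base: filing + 19 years → 5 April 2010.
  Interference Suspension Credit: +80 days → 24 June 2010.
  Response Delay Deduction: −220 days → 16 November 2009.
Expiry of referenced patent RK-699986:
  Base: filing + 19 years → 30 July 2009.
  Interference Suspension Credit: +32 days → 31 August 2009.
  Response Delay Deduction: −252 days → 22 December 2008.
Terminal disclaimer: RK-780653 expires on the earlier of 16 November 2009 and 22 December 2008.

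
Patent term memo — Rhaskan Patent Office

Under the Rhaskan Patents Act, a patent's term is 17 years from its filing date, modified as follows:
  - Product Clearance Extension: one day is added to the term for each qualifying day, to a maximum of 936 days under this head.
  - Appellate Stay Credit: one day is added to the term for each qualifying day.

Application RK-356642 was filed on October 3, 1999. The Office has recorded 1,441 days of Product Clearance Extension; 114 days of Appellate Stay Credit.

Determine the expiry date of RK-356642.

Base term: filing date + 17 years → 3 October 2016.
Product Clearance Extension: 1441 days claimed exceeds the 936-day cap, so +936 days → 27 April 2019.
Appellate Stay Credit: +114 days → 19 August 2019.

August 19, 2019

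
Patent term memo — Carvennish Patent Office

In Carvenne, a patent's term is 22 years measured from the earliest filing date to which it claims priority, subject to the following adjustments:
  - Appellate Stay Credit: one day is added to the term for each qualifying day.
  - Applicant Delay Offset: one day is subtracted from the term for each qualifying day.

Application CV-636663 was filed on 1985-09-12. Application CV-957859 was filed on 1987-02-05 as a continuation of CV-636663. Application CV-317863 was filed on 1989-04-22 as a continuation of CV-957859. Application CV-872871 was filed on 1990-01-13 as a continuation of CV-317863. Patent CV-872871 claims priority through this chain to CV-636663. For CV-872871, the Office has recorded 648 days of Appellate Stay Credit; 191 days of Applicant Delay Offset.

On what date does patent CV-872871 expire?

2008-12-12

Earliest priority filing: 12 September 1985.
Base term: 12 September 1985 + 22 years → 12 September 2007.
Appellate Stay Credit: +648 days → 21 June 2009.
Applicant Delay Offset: −191 days → 12 December 2008.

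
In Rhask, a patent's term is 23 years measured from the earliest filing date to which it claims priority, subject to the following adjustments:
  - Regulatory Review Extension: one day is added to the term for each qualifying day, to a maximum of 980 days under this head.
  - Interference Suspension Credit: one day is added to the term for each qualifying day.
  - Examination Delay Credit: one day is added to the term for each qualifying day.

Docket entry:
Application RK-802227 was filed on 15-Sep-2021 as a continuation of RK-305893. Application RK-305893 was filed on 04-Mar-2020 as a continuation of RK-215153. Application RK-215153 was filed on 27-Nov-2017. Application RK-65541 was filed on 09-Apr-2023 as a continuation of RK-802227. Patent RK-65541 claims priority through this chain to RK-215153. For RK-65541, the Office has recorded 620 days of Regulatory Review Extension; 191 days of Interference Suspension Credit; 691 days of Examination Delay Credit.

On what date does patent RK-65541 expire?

January 7, 2045

Earliest priority filing: 27 November 2017.
Base term: 27 November 2017 + 23 years → 27 November 2040.
Regulatory Review Extension: 620 days (within the 980-day cap) → +620 days → 9 August 2042.
Interference Suspension Credit: +191 days → 16 February 2043.
Examination Delay Credit: +691 days → 7 January 2045.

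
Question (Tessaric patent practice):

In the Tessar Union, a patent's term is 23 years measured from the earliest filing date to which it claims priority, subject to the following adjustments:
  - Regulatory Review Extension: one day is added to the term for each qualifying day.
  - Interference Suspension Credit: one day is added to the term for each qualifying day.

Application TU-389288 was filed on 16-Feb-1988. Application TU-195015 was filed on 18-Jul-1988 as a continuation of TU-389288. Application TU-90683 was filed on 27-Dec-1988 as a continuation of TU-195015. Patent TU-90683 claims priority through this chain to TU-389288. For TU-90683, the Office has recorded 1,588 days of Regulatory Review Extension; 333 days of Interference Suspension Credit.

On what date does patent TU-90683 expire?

2016-05-21

Earliest priority filing: 16 February 1988.
Base term: 16 February 1988 + 23 years → 16 February 2011.
Regulatory Review Extension: +1588 days → 23 June 2015.
Interference Suspension Credit: +333 days → 21 May 2016.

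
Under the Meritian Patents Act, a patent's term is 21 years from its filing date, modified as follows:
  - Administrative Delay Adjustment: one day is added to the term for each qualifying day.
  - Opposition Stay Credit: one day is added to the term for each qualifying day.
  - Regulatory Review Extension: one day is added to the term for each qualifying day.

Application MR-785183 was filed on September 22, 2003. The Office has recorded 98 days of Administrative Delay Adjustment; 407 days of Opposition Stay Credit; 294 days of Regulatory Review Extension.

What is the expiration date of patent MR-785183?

Base term: filing date + 21 years → 22 September 2024.
Administrative Delay Adjustment: +98 days → 29 December 2024.
Opposition Stay Credit: +407 days → 9 February 2026.
Regulatory Review Extension: +294 days → 30 November 2026.

November 30, 2026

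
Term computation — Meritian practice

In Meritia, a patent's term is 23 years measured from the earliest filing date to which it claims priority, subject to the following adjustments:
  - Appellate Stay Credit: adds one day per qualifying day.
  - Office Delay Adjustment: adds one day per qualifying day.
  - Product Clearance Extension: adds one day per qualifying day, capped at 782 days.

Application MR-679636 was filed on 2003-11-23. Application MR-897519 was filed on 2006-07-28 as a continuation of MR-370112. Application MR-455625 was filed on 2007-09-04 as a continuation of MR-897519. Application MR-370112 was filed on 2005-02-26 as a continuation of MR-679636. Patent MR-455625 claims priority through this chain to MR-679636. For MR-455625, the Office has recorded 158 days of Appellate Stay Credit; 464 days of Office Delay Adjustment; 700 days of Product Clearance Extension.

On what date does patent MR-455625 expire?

Earliest priority filing: 23 November 2003.
Base term: 23 November 2003 + 23 years → 23 November 2026.
Appellate Stay Credit: +158 days → 30 April 2027.
Office Delay Adjustment: +464 days → 6 August 2028.
Product Clearance Extension: 700 days (within the 782-day cap) → +700 days → 7 July 2030.

July 7, 2030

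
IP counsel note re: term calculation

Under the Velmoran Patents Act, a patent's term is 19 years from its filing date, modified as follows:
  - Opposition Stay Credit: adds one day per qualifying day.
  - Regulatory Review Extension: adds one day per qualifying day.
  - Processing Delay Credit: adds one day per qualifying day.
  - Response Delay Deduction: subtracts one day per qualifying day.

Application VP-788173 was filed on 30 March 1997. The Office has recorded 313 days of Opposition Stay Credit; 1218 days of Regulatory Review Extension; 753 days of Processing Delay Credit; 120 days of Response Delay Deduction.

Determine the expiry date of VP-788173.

2022-03-03

Base term: filing date + 19 years → 30 March 2016.
Opposition Stay Credit: +313 days → 6 February 2017.
Regulatory Review Extension: +1218 days → 8 June 2020.
Processing Delay Credit: +753 days → 1 July 2022.
Response Delay Deduction: −120 days → 3 March 2022.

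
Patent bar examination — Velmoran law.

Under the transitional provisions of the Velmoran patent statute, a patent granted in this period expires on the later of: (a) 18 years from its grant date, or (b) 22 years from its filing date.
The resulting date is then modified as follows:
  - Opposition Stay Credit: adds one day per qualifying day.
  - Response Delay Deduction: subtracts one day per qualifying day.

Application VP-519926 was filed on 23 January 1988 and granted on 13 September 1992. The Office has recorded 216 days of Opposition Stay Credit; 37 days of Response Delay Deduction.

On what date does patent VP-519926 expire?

March 11, 2011

(a) grant + 18 years → 13 September 2010.
(b) filing + 22 years → 23 January 2010.
Later of the two: 13 September 2010.
Opposition Stay Credit: +216 days → 17 April 2011.
Response Delay Deduction: −37 days → 11 March 2011.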